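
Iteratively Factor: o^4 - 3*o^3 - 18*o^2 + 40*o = (o)*(o^3 - 3*o^2 - 18*o + 40) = o*(o - 5)*(o^2 + 2*o - 8) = o*(o - 5)*(o + 4)*(o - 2)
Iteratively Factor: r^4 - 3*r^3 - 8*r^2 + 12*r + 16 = (r - 4)*(r^3 + r^2 - 4*r - 4) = (r - 4)*(r + 2)*(r^2 - r - 2) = (r - 4)*(r - 2)*(r + 2)*(r + 1)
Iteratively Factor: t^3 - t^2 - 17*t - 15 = (t + 1)*(t^2 - 2*t - 15) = (t + 1)*(t + 3)*(t - 5)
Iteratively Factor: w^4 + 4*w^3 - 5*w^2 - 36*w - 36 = (w + 2)*(w^3 + 2*w^2 - 9*w - 18) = (w + 2)^2*(w^2 - 9) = (w - 3)*(w + 2)^2*(w + 3)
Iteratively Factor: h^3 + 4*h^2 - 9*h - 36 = (h + 3)*(h^2 + h - 12) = (h - 3)*(h + 3)*(h + 4)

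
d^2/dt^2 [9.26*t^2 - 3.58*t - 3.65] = 18.5200000000000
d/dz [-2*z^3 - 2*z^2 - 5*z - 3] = -6*z^2 - 4*z - 5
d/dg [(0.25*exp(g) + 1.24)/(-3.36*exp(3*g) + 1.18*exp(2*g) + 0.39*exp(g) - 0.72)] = (1.68*exp(3*g) + 12.2042*exp(2*g) - 2.9264*exp(g) - 0.6636)*exp(g)/(11.2896*exp(6*g) - 7.9296*exp(5*g) - 1.2284*exp(4*g) + 5.7588*exp(3*g) - 1.5471*exp(2*g) - 0.5616*exp(g) + 0.5184)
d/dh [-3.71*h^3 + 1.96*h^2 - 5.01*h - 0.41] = -11.13*h^2 + 3.92*h - 5.01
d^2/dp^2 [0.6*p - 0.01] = 0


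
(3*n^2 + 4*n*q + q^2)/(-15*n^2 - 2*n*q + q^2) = (n + q)/(-5*n + q)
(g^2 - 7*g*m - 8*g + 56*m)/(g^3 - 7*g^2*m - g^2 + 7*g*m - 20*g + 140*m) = (g - 8)/(g^2 - g - 20)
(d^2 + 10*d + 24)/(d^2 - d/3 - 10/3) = 3*(d^2 + 10*d + 24)/(3*d^2 - d - 10)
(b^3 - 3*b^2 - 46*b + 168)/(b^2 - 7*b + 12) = (b^2 + b - 42)/(b - 3)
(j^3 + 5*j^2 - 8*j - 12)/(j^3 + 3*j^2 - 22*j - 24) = (j - 2)/(j - 4)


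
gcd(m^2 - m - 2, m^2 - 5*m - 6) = m + 1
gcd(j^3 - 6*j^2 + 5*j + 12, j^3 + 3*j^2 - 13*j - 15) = j^2 - 2*j - 3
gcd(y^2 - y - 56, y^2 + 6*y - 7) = y + 7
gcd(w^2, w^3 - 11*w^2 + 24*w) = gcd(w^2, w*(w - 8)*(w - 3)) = w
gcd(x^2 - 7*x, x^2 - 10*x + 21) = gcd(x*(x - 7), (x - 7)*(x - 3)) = x - 7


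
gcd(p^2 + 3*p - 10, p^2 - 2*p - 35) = p + 5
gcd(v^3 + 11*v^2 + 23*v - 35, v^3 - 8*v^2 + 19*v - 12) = v - 1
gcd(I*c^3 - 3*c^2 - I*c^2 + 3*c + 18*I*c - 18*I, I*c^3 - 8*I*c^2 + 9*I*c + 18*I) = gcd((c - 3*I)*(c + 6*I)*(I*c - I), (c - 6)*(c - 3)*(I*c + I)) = 1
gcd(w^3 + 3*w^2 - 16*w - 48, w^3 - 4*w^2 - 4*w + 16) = w - 4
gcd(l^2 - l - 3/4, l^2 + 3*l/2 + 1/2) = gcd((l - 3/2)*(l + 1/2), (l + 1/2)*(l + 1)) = l + 1/2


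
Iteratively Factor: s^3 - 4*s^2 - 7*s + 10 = (s - 5)*(s^2 + s - 2) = (s - 5)*(s - 1)*(s + 2)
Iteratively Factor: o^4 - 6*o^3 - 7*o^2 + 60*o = (o - 5)*(o^3 - o^2 - 12*o) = (o - 5)*(o - 4)*(o^2 + 3*o) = o*(o - 5)*(o - 4)*(o + 3)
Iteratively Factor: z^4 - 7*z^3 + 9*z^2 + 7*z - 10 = (z - 1)*(z^3 - 6*z^2 + 3*z + 10) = (z - 2)*(z - 1)*(z^2 - 4*z - 5) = (z - 5)*(z - 2)*(z - 1)*(z + 1)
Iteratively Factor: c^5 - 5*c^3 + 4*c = (c - 1)*(c^4 + c^3 - 4*c^2 - 4*c) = (c - 2)*(c - 1)*(c^3 + 3*c^2 + 2*c) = (c - 2)*(c - 1)*(c + 2)*(c^2 + c) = c*(c - 2)*(c - 1)*(c + 2)*(c + 1)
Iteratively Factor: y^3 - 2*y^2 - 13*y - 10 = (y + 1)*(y^2 - 3*y - 10) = (y - 5)*(y + 1)*(y + 2)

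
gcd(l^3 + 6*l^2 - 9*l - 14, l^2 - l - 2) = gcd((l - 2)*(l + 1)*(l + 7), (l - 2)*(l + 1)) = l^2 - l - 2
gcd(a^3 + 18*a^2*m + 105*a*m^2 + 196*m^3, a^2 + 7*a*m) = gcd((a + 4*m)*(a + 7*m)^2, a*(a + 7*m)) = a + 7*m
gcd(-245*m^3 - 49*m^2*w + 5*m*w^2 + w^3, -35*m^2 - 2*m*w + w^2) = -35*m^2 - 2*m*w + w^2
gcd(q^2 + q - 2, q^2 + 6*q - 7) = q - 1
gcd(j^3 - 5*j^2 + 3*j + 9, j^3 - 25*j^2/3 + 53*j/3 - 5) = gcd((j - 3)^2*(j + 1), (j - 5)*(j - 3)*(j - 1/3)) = j - 3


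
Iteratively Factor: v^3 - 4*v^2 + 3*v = (v - 1)*(v^2 - 3*v) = v*(v - 1)*(v - 3)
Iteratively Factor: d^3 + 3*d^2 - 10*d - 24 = (d - 3)*(d^2 + 6*d + 8) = (d - 3)*(d + 4)*(d + 2)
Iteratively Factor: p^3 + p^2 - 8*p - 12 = (p + 2)*(p^2 - p - 6) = (p - 3)*(p + 2)*(p + 2)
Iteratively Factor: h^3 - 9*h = (h)*(h^2 - 9) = h*(h - 3)*(h + 3)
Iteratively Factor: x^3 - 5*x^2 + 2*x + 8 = (x - 4)*(x^2 - x - 2) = (x - 4)*(x + 1)*(x - 2)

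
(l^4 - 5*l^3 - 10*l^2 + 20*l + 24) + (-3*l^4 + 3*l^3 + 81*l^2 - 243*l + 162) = -2*l^4 - 2*l^3 + 71*l^2 - 223*l + 186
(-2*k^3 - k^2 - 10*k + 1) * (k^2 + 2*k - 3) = -2*k^5 - 5*k^4 - 6*k^3 - 16*k^2 + 32*k - 3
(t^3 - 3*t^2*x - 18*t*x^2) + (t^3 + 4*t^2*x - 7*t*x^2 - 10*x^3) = 2*t^3 + t^2*x - 25*t*x^2 - 10*x^3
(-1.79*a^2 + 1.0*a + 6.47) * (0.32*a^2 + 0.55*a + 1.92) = -0.5728*a^4 - 0.6645*a^3 - 0.8164*a^2 + 5.4785*a + 12.4224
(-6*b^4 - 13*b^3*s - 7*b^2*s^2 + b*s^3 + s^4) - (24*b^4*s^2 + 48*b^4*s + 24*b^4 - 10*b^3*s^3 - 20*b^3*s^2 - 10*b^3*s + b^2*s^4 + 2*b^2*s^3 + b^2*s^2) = -24*b^4*s^2 - 48*b^4*s - 30*b^4 + 10*b^3*s^3 + 20*b^3*s^2 - 3*b^3*s - b^2*s^4 - 2*b^2*s^3 - 8*b^2*s^2 + b*s^3 + s^4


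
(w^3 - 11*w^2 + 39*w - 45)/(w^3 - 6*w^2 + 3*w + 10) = (w^2 - 6*w + 9)/(w^2 - w - 2)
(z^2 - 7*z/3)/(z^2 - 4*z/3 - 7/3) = z/(z + 1)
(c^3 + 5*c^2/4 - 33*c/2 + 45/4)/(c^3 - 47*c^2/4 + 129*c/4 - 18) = (c + 5)/(c - 8)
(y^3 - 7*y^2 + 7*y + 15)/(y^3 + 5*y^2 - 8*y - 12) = (y^2 - 8*y + 15)/(y^2 + 4*y - 12)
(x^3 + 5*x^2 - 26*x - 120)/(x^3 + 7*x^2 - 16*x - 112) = (x^2 + x - 30)/(x^2 + 3*x - 28)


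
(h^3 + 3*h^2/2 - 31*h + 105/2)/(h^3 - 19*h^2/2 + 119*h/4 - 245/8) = 4*(h^2 + 4*h - 21)/(4*h^2 - 28*h + 49)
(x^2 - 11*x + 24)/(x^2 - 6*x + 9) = (x - 8)/(x - 3)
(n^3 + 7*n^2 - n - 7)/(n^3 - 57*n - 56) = (n - 1)/(n - 8)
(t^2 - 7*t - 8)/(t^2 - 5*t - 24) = (t + 1)/(t + 3)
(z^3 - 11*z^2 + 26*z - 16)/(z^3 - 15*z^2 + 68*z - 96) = (z^2 - 3*z + 2)/(z^2 - 7*z + 12)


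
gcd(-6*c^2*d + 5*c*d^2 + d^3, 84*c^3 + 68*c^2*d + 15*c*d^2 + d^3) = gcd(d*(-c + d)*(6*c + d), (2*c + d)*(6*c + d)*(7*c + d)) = 6*c + d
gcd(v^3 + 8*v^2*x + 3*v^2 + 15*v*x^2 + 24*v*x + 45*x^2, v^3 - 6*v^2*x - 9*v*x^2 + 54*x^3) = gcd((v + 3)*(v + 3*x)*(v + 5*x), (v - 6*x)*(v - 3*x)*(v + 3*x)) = v + 3*x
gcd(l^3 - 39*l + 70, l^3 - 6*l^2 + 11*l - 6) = l - 2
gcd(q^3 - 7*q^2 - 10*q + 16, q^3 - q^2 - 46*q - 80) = q^2 - 6*q - 16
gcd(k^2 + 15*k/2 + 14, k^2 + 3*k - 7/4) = k + 7/2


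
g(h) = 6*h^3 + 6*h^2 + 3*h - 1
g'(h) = 18*h^2 + 12*h + 3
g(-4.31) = -382.85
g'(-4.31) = 285.65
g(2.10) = 87.33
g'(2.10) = 107.58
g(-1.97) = -29.50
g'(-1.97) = 49.22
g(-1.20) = -6.33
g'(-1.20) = 14.52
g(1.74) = 53.99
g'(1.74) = 78.38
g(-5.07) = -643.92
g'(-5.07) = 404.85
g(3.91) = 461.12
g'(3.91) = 325.11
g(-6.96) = -1754.15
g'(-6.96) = 791.43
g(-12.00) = -9541.00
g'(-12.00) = 2451.00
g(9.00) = 4886.00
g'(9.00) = 1569.00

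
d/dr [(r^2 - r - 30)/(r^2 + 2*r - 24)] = 3*(r^2 + 4*r + 28)/(r^4 + 4*r^3 - 44*r^2 - 96*r + 576)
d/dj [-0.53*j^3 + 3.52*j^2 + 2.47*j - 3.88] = -1.59*j^2 + 7.04*j + 2.47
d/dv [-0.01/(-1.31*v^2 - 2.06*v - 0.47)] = (-0.0262*v - 0.0206)/(1.31*v^2 + 2.06*v + 0.47)^2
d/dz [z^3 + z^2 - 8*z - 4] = 3*z^2 + 2*z - 8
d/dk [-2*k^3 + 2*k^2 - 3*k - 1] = -6*k^2 + 4*k - 3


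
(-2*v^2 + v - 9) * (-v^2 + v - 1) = 2*v^4 - 3*v^3 + 12*v^2 - 10*v + 9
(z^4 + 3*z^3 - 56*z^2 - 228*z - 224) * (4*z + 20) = 4*z^5 + 32*z^4 - 164*z^3 - 2032*z^2 - 5456*z - 4480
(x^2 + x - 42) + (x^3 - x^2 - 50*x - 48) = x^3 - 49*x - 90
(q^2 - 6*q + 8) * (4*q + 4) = 4*q^3 - 20*q^2 + 8*q + 32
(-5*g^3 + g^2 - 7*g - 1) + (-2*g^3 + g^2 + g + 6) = -7*g^3 + 2*g^2 - 6*g + 5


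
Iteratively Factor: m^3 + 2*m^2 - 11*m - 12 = (m + 1)*(m^2 + m - 12) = (m - 3)*(m + 1)*(m + 4)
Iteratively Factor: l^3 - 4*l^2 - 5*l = (l)*(l^2 - 4*l - 5) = l*(l + 1)*(l - 5)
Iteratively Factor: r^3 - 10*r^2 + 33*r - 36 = (r - 3)*(r^2 - 7*r + 12) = (r - 4)*(r - 3)*(r - 3)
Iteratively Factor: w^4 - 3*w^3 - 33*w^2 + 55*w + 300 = (w + 3)*(w^3 - 6*w^2 - 15*w + 100) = (w - 5)*(w + 3)*(w^2 - w - 20) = (w - 5)^2*(w + 3)*(w + 4)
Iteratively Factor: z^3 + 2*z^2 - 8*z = (z + 4)*(z^2 - 2*z) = (z - 2)*(z + 4)*(z)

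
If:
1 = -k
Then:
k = -1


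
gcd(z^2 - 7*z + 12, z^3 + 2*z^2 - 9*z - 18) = z - 3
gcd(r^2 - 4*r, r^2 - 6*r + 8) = r - 4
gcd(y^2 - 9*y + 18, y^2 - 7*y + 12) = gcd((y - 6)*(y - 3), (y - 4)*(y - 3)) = y - 3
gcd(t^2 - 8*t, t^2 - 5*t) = t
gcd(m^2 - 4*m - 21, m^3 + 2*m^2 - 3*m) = m + 3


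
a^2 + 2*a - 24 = (a - 4)*(a + 6)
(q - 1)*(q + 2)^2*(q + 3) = q^4 + 6*q^3 + 9*q^2 - 4*q - 12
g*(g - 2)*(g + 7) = g^3 + 5*g^2 - 14*g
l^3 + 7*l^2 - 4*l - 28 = (l - 2)*(l + 2)*(l + 7)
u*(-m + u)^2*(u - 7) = m^2*u^2 - 7*m^2*u - 2*m*u^3 + 14*m*u^2 + u^4 - 7*u^3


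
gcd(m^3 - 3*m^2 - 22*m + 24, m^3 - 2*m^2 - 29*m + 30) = m^2 - 7*m + 6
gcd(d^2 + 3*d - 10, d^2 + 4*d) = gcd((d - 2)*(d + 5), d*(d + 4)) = 1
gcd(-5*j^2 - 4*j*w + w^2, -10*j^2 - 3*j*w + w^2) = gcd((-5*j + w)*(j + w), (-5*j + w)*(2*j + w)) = -5*j + w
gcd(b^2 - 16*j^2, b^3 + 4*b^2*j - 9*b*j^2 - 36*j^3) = b + 4*j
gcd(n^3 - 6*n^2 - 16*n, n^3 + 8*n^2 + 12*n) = n^2 + 2*n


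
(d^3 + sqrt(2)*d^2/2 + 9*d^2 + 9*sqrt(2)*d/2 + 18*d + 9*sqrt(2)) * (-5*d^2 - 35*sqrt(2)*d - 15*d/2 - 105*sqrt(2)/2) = -5*d^5 - 75*sqrt(2)*d^4/2 - 105*d^4/2 - 1575*sqrt(2)*d^3/4 - 385*d^3/2 - 4725*sqrt(2)*d^2/4 - 1005*d^2/2 - 2025*sqrt(2)*d/2 - 2205*d/2 - 945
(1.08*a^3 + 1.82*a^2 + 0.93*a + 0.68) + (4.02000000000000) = 1.08*a^3 + 1.82*a^2 + 0.93*a + 4.7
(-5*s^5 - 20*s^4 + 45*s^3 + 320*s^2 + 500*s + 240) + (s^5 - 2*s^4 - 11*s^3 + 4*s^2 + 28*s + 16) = -4*s^5 - 22*s^4 + 34*s^3 + 324*s^2 + 528*s + 256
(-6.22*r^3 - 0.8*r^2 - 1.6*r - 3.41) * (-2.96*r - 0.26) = 18.4112*r^4 + 3.9852*r^3 + 4.944*r^2 + 10.5096*r + 0.8866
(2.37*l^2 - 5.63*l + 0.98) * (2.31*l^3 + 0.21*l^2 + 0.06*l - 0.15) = 5.4747*l^5 - 12.5076*l^4 + 1.2237*l^3 - 0.4875*l^2 + 0.9033*l - 0.147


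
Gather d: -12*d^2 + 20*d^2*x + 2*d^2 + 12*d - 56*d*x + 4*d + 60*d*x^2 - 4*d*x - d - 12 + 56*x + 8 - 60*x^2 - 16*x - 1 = d^2*(20*x - 10) + d*(60*x^2 - 60*x + 15) - 60*x^2 + 40*x - 5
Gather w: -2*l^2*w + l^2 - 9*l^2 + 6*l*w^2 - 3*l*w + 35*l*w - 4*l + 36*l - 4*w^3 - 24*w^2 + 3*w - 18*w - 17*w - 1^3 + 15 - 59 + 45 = -8*l^2 + 32*l - 4*w^3 + w^2*(6*l - 24) + w*(-2*l^2 + 32*l - 32)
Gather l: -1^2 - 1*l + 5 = 4 - l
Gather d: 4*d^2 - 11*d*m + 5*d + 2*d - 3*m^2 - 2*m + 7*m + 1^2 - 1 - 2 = 4*d^2 + d*(7 - 11*m) - 3*m^2 + 5*m - 2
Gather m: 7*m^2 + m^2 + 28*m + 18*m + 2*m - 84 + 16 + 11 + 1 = 8*m^2 + 48*m - 56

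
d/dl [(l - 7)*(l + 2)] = 2*l - 5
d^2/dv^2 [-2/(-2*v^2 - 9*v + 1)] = 4*(-4*v^2 - 18*v + (4*v + 9)^2 + 2)/(2*v^2 + 9*v - 1)^3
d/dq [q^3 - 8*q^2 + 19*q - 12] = 3*q^2 - 16*q + 19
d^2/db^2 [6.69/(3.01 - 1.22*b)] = -19.914792/(1.22*b - 3.01)^3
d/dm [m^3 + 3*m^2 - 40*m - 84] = 3*m^2 + 6*m - 40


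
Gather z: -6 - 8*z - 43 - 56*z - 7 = -64*z - 56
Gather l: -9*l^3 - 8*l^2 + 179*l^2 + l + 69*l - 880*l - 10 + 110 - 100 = -9*l^3 + 171*l^2 - 810*l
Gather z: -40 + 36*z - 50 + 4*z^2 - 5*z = 4*z^2 + 31*z - 90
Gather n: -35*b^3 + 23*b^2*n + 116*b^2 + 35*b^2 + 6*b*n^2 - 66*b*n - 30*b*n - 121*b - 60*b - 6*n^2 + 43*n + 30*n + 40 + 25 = -35*b^3 + 151*b^2 - 181*b + n^2*(6*b - 6) + n*(23*b^2 - 96*b + 73) + 65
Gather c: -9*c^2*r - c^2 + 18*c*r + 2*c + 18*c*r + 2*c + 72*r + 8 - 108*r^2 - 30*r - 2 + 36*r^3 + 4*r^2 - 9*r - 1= c^2*(-9*r - 1) + c*(36*r + 4) + 36*r^3 - 104*r^2 + 33*r + 5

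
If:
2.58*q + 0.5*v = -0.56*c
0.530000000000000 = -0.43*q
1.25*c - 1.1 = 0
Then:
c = 0.88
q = -1.23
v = 5.37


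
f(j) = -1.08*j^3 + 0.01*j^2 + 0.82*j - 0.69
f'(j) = -3.24*j^2 + 0.02*j + 0.82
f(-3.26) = 34.16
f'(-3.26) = -33.68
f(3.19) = -33.03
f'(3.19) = -32.09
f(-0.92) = -0.59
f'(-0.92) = -1.94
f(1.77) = -5.20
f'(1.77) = -9.30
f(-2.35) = 11.45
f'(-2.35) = -17.12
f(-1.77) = 3.88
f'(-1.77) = -9.37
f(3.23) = -34.33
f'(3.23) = -32.92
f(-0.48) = -0.96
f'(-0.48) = 0.06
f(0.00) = -0.69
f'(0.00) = 0.82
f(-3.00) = 26.10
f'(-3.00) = -28.40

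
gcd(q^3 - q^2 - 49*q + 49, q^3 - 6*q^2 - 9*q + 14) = q^2 - 8*q + 7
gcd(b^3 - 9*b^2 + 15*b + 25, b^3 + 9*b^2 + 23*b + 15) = b + 1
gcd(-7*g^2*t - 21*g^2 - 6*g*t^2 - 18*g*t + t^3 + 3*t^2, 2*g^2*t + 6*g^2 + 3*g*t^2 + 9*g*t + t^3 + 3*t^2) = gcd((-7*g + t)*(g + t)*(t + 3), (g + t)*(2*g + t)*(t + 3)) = g*t + 3*g + t^2 + 3*t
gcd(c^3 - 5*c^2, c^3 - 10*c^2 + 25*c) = c^2 - 5*c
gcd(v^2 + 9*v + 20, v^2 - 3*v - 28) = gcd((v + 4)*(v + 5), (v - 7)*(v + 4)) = v + 4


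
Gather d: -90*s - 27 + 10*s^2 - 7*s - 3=10*s^2 - 97*s - 30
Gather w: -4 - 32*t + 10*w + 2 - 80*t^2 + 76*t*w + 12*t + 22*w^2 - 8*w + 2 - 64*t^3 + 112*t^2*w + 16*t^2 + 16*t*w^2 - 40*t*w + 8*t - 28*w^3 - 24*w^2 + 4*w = -64*t^3 - 64*t^2 - 12*t - 28*w^3 + w^2*(16*t - 2) + w*(112*t^2 + 36*t + 6)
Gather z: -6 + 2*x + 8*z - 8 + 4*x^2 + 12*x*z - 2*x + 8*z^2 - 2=4*x^2 + 8*z^2 + z*(12*x + 8) - 16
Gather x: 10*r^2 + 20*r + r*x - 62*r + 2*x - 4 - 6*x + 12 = 10*r^2 - 42*r + x*(r - 4) + 8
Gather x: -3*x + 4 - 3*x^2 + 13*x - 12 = -3*x^2 + 10*x - 8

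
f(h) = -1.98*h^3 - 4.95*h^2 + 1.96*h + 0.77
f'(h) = -5.94*h^2 - 9.9*h + 1.96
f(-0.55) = -1.48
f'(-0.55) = 5.61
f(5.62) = -496.02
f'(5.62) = -241.29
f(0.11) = 0.92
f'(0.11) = 0.80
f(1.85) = -25.08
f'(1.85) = -36.68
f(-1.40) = -6.24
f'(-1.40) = 4.18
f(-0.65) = -2.05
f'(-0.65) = 5.89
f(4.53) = -275.99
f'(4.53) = -164.78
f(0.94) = -3.41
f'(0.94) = -12.59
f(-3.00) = 3.80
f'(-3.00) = -21.80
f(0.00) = 0.77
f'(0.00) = 1.96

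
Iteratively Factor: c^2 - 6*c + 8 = (c - 4)*(c - 2)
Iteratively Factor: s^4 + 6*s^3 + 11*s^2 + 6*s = (s + 3)*(s^3 + 3*s^2 + 2*s) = (s + 2)*(s + 3)*(s^2 + s) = s*(s + 2)*(s + 3)*(s + 1)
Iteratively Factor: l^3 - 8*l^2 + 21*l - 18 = (l - 3)*(l^2 - 5*l + 6) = (l - 3)^2*(l - 2)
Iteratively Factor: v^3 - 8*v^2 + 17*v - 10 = (v - 2)*(v^2 - 6*v + 5) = (v - 5)*(v - 2)*(v - 1)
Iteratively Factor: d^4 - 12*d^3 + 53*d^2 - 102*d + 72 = (d - 3)*(d^3 - 9*d^2 + 26*d - 24) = (d - 3)*(d - 2)*(d^2 - 7*d + 12) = (d - 3)^2*(d - 2)*(d - 4)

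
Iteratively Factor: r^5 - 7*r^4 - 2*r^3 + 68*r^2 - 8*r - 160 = (r - 4)*(r^4 - 3*r^3 - 14*r^2 + 12*r + 40) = (r - 4)*(r + 2)*(r^3 - 5*r^2 - 4*r + 20) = (r - 5)*(r - 4)*(r + 2)*(r^2 - 4) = (r - 5)*(r - 4)*(r - 2)*(r + 2)*(r + 2)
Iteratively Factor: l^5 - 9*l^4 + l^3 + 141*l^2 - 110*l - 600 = (l - 5)*(l^4 - 4*l^3 - 19*l^2 + 46*l + 120) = (l - 5)^2*(l^3 + l^2 - 14*l - 24) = (l - 5)^2*(l + 2)*(l^2 - l - 12) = (l - 5)^2*(l - 4)*(l + 2)*(l + 3)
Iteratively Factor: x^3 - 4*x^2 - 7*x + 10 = (x - 1)*(x^2 - 3*x - 10) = (x - 5)*(x - 1)*(x + 2)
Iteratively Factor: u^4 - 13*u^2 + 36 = (u + 3)*(u^3 - 3*u^2 - 4*u + 12) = (u + 2)*(u + 3)*(u^2 - 5*u + 6) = (u - 3)*(u + 2)*(u + 3)*(u - 2)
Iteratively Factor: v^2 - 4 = (v + 2)*(v - 2)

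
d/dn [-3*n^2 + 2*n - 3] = 2 - 6*n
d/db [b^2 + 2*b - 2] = 2*b + 2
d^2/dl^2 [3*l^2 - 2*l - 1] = 6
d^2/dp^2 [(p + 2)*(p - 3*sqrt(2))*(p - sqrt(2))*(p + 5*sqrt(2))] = 12*p^2 + 6*sqrt(2)*p + 12*p - 68 + 4*sqrt(2)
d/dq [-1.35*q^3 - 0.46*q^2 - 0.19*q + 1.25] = -4.05*q^2 - 0.92*q - 0.19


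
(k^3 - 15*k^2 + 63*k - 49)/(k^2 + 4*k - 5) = (k^2 - 14*k + 49)/(k + 5)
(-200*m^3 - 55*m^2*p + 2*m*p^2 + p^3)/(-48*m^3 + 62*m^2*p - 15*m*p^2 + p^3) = (25*m^2 + 10*m*p + p^2)/(6*m^2 - 7*m*p + p^2)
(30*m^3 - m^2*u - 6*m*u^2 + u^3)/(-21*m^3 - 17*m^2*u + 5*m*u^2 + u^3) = (-10*m^2 - 3*m*u + u^2)/(7*m^2 + 8*m*u + u^2)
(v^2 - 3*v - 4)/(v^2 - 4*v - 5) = (v - 4)/(v - 5)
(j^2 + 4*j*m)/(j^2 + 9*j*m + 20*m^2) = j/(j + 5*m)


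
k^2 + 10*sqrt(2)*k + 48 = (k + 4*sqrt(2))*(k + 6*sqrt(2))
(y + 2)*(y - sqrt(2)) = y^2 - sqrt(2)*y + 2*y - 2*sqrt(2)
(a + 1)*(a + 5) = a^2 + 6*a + 5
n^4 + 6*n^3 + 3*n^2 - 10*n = n*(n - 1)*(n + 2)*(n + 5)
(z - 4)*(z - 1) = z^2 - 5*z + 4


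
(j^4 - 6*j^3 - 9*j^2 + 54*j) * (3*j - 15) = 3*j^5 - 33*j^4 + 63*j^3 + 297*j^2 - 810*j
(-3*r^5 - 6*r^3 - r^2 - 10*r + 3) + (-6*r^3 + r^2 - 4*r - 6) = -3*r^5 - 12*r^3 - 14*r - 3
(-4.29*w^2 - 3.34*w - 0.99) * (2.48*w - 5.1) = -10.6392*w^3 + 13.5958*w^2 + 14.5788*w + 5.049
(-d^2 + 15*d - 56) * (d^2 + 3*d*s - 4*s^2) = -d^4 - 3*d^3*s + 15*d^3 + 4*d^2*s^2 + 45*d^2*s - 56*d^2 - 60*d*s^2 - 168*d*s + 224*s^2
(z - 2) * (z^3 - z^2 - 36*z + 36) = z^4 - 3*z^3 - 34*z^2 + 108*z - 72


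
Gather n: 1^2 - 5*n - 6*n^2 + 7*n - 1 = -6*n^2 + 2*n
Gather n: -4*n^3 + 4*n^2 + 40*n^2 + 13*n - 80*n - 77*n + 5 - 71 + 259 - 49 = -4*n^3 + 44*n^2 - 144*n + 144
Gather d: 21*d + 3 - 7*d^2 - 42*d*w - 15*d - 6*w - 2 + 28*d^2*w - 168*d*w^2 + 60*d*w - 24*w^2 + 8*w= d^2*(28*w - 7) + d*(-168*w^2 + 18*w + 6) - 24*w^2 + 2*w + 1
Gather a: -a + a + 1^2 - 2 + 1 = 0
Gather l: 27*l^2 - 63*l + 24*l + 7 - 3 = 27*l^2 - 39*l + 4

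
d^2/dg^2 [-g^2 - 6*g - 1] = -2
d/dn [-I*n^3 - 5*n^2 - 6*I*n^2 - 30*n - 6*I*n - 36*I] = -3*I*n^2 - 2*n*(5 + 6*I) - 30 - 6*I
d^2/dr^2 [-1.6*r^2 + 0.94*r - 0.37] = -3.20000000000000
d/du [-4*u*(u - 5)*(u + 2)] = -12*u^2 + 24*u + 40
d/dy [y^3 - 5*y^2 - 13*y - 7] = 3*y^2 - 10*y - 13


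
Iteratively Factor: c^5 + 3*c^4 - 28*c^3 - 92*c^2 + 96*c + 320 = (c - 5)*(c^4 + 8*c^3 + 12*c^2 - 32*c - 64) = (c - 5)*(c - 2)*(c^3 + 10*c^2 + 32*c + 32) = (c - 5)*(c - 2)*(c + 2)*(c^2 + 8*c + 16) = (c - 5)*(c - 2)*(c + 2)*(c + 4)*(c + 4)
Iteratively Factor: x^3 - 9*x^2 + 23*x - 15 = (x - 3)*(x^2 - 6*x + 5) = (x - 3)*(x - 1)*(x - 5)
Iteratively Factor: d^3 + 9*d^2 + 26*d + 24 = (d + 4)*(d^2 + 5*d + 6) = (d + 3)*(d + 4)*(d + 2)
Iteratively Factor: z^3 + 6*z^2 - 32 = (z - 2)*(z^2 + 8*z + 16) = (z - 2)*(z + 4)*(z + 4)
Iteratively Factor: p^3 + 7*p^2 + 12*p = (p + 4)*(p^2 + 3*p) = p*(p + 4)*(p + 3)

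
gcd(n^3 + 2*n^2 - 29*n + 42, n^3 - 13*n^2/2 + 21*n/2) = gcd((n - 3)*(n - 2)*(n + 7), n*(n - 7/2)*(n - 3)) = n - 3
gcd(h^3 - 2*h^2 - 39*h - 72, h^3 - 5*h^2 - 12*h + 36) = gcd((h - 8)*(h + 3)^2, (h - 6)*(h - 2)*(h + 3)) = h + 3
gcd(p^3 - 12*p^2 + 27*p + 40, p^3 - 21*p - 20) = p^2 - 4*p - 5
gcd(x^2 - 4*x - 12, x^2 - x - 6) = x + 2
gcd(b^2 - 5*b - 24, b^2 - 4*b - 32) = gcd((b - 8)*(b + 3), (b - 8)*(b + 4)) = b - 8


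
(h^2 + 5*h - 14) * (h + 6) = h^3 + 11*h^2 + 16*h - 84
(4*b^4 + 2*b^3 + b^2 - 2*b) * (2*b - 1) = 8*b^5 - 5*b^2 + 2*b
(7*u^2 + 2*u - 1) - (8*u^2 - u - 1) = -u^2 + 3*u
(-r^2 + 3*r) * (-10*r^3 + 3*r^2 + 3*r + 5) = 10*r^5 - 33*r^4 + 6*r^3 + 4*r^2 + 15*r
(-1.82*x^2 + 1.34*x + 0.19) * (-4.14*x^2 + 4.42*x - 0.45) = 7.5348*x^4 - 13.592*x^3 + 5.9552*x^2 + 0.2368*x - 0.0855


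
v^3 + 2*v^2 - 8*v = v*(v - 2)*(v + 4)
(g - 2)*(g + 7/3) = g^2 + g/3 - 14/3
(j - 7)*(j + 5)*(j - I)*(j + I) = j^4 - 2*j^3 - 34*j^2 - 2*j - 35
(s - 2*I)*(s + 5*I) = s^2 + 3*I*s + 10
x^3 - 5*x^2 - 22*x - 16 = (x - 8)*(x + 1)*(x + 2)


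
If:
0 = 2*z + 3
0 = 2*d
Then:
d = 0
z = -3/2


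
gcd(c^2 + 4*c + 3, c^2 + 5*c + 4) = c + 1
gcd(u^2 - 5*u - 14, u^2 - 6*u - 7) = u - 7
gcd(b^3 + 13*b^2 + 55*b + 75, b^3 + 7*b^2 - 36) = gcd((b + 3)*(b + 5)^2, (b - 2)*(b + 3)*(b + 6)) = b + 3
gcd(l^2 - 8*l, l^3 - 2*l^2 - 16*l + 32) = 1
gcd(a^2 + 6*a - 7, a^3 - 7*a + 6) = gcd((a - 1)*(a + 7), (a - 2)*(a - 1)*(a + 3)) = a - 1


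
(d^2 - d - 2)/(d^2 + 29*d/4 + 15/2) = 4*(d^2 - d - 2)/(4*d^2 + 29*d + 30)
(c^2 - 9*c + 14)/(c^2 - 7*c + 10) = (c - 7)/(c - 5)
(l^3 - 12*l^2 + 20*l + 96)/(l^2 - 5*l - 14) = (l^2 - 14*l + 48)/(l - 7)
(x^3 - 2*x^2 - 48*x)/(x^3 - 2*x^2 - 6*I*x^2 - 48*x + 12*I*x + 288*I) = x/(x - 6*I)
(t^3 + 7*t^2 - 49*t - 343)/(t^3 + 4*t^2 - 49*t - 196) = (t + 7)/(t + 4)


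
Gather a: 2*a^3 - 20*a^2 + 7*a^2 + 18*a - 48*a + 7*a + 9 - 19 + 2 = 2*a^3 - 13*a^2 - 23*a - 8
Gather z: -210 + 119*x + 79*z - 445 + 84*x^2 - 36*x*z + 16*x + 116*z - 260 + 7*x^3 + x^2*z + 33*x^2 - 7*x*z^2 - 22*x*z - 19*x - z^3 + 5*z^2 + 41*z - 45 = 7*x^3 + 117*x^2 + 116*x - z^3 + z^2*(5 - 7*x) + z*(x^2 - 58*x + 236) - 960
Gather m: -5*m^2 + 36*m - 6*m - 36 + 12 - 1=-5*m^2 + 30*m - 25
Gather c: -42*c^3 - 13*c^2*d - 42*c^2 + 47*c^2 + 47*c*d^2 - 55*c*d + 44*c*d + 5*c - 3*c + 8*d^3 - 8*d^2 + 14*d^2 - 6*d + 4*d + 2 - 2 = -42*c^3 + c^2*(5 - 13*d) + c*(47*d^2 - 11*d + 2) + 8*d^3 + 6*d^2 - 2*d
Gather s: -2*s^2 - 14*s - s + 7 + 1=-2*s^2 - 15*s + 8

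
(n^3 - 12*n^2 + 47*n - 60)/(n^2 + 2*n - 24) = (n^2 - 8*n + 15)/(n + 6)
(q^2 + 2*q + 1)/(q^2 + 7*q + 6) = (q + 1)/(q + 6)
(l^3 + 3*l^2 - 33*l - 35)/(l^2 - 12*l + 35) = (l^2 + 8*l + 7)/(l - 7)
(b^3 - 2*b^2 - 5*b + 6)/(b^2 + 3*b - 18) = (b^2 + b - 2)/(b + 6)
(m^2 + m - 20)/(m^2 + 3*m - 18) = (m^2 + m - 20)/(m^2 + 3*m - 18)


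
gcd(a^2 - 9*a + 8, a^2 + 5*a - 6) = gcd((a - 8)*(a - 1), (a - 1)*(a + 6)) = a - 1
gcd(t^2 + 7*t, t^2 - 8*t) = t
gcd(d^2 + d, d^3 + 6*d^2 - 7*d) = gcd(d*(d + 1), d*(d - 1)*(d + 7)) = d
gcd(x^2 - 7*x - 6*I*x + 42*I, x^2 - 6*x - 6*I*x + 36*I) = x - 6*I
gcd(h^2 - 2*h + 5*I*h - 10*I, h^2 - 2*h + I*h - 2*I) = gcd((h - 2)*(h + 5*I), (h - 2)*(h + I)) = h - 2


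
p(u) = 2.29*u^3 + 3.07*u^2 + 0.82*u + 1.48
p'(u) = 6.87*u^2 + 6.14*u + 0.82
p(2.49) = 57.91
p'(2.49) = 58.70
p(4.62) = 296.62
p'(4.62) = 175.82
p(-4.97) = -207.89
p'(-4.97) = 140.00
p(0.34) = 2.20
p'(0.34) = 3.70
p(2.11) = 38.39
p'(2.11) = 44.36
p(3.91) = 188.51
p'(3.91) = 129.86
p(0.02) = 1.50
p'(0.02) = 0.95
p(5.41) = 458.37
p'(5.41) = 235.11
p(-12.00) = -3523.40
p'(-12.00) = 916.42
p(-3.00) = -35.18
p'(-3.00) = 44.23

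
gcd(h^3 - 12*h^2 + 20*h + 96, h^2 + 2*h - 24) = 1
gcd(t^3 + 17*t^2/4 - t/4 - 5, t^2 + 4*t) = t + 4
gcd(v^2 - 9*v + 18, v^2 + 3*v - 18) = v - 3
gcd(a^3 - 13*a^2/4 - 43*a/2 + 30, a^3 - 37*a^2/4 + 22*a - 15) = a^2 - 29*a/4 + 15/2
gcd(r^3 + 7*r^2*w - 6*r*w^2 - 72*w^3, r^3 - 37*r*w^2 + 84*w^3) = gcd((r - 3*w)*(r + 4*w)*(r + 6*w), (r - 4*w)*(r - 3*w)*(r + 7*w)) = r - 3*w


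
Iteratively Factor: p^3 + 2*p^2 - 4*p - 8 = (p - 2)*(p^2 + 4*p + 4) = (p - 2)*(p + 2)*(p + 2)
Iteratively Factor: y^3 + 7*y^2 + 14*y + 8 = (y + 4)*(y^2 + 3*y + 2) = (y + 2)*(y + 4)*(y + 1)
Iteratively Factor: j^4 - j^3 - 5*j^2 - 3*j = (j - 3)*(j^3 + 2*j^2 + j) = (j - 3)*(j + 1)*(j^2 + j) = j*(j - 3)*(j + 1)*(j + 1)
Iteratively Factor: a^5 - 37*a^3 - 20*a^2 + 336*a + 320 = (a - 5)*(a^4 + 5*a^3 - 12*a^2 - 80*a - 64) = (a - 5)*(a + 4)*(a^3 + a^2 - 16*a - 16) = (a - 5)*(a - 4)*(a + 4)*(a^2 + 5*a + 4) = (a - 5)*(a - 4)*(a + 4)^2*(a + 1)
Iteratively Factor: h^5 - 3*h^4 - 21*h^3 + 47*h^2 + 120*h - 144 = (h - 1)*(h^4 - 2*h^3 - 23*h^2 + 24*h + 144) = (h - 1)*(h + 3)*(h^3 - 5*h^2 - 8*h + 48) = (h - 4)*(h - 1)*(h + 3)*(h^2 - h - 12) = (h - 4)^2*(h - 1)*(h + 3)*(h + 3)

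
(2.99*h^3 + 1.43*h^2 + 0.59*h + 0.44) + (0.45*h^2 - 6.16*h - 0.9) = 2.99*h^3 + 1.88*h^2 - 5.57*h - 0.46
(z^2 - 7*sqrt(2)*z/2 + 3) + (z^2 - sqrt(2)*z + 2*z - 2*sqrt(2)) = 2*z^2 - 9*sqrt(2)*z/2 + 2*z - 2*sqrt(2) + 3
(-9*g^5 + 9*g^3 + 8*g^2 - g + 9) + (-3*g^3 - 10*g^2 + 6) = -9*g^5 + 6*g^3 - 2*g^2 - g + 15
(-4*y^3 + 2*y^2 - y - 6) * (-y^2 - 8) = 4*y^5 - 2*y^4 + 33*y^3 - 10*y^2 + 8*y + 48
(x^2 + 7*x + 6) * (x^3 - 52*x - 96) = x^5 + 7*x^4 - 46*x^3 - 460*x^2 - 984*x - 576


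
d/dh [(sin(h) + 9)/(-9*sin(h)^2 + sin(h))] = 9*(18/tan(h) - cos(h)^3/sin(h)^2)/(9*sin(h) - 1)^2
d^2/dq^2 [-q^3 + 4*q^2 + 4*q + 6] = 8 - 6*q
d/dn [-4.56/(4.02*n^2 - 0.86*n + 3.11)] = (36.6624*n - 3.9216)/(4.02*n^2 - 0.86*n + 3.11)^2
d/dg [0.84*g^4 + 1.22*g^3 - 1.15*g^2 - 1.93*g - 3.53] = 3.36*g^3 + 3.66*g^2 - 2.3*g - 1.93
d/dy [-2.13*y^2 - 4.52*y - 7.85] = -4.26*y - 4.52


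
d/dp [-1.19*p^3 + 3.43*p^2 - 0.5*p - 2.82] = -3.57*p^2 + 6.86*p - 0.5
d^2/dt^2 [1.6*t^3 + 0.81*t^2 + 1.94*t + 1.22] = 9.6*t + 1.62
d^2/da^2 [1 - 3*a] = 0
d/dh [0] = 0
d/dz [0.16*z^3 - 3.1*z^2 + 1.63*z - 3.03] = 0.48*z^2 - 6.2*z + 1.63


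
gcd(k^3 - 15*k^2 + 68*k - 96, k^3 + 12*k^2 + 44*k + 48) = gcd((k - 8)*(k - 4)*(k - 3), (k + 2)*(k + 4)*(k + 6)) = 1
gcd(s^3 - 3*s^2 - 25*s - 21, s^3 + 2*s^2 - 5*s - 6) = s^2 + 4*s + 3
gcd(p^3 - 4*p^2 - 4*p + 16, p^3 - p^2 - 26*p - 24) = 1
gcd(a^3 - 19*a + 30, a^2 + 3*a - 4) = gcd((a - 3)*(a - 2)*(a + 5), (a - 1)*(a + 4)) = 1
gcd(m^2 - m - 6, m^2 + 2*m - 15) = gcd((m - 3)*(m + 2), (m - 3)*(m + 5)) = m - 3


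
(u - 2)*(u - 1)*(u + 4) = u^3 + u^2 - 10*u + 8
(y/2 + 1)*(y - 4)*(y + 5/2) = y^3/2 + y^2/4 - 13*y/2 - 10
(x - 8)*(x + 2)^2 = x^3 - 4*x^2 - 28*x - 32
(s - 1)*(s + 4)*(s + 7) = s^3 + 10*s^2 + 17*s - 28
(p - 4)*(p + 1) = p^2 - 3*p - 4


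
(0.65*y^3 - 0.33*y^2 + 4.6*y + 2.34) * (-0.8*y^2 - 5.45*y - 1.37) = -0.52*y^5 - 3.2785*y^4 - 2.772*y^3 - 26.4899*y^2 - 19.055*y - 3.2058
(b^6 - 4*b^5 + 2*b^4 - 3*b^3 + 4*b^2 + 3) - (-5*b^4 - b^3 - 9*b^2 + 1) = b^6 - 4*b^5 + 7*b^4 - 2*b^3 + 13*b^2 + 2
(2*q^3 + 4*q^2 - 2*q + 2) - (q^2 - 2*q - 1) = 2*q^3 + 3*q^2 + 3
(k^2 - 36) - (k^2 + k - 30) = -k - 6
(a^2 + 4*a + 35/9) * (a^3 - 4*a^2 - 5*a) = a^5 - 154*a^3/9 - 320*a^2/9 - 175*a/9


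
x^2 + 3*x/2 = x*(x + 3/2)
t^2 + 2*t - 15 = (t - 3)*(t + 5)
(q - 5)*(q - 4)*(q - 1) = q^3 - 10*q^2 + 29*q - 20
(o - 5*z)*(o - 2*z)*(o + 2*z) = o^3 - 5*o^2*z - 4*o*z^2 + 20*z^3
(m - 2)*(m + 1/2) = m^2 - 3*m/2 - 1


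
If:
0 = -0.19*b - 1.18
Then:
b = -6.21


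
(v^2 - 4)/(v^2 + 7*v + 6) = (v^2 - 4)/(v^2 + 7*v + 6)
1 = 1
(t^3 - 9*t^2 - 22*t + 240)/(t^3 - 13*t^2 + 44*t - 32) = (t^2 - t - 30)/(t^2 - 5*t + 4)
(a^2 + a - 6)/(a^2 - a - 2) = (a + 3)/(a + 1)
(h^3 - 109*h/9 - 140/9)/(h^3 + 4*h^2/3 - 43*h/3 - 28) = (h + 5/3)/(h + 3)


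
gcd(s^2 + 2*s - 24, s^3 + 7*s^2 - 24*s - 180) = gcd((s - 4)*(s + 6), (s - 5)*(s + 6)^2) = s + 6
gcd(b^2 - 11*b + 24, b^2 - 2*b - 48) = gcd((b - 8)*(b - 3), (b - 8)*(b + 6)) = b - 8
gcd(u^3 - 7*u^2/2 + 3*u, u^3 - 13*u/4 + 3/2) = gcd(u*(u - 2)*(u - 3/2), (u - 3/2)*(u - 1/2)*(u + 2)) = u - 3/2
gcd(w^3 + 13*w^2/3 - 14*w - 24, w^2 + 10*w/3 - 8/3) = 1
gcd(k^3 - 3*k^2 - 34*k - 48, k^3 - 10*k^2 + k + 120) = k^2 - 5*k - 24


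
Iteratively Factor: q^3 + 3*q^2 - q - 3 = (q + 3)*(q^2 - 1) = (q + 1)*(q + 3)*(q - 1)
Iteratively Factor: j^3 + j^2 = (j + 1)*(j^2) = j*(j + 1)*(j)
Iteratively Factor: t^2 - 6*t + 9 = (t - 3)*(t - 3)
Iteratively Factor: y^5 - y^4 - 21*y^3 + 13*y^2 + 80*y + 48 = (y + 1)*(y^4 - 2*y^3 - 19*y^2 + 32*y + 48) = (y - 3)*(y + 1)*(y^3 + y^2 - 16*y - 16) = (y - 4)*(y - 3)*(y + 1)*(y^2 + 5*y + 4) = (y - 4)*(y - 3)*(y + 1)*(y + 4)*(y + 1)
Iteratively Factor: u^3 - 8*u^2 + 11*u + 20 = (u + 1)*(u^2 - 9*u + 20) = (u - 4)*(u + 1)*(u - 5)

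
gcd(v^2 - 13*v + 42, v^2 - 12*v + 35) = v - 7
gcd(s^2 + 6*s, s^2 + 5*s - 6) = s + 6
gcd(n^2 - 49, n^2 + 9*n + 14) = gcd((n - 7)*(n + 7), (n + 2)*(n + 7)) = n + 7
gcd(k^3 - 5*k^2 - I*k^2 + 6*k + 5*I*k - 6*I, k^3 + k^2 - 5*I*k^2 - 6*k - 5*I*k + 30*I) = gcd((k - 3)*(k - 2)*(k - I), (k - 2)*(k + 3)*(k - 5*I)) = k - 2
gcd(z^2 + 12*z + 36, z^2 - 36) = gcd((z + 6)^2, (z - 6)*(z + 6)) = z + 6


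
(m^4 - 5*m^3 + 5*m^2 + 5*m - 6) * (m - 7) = m^5 - 12*m^4 + 40*m^3 - 30*m^2 - 41*m + 42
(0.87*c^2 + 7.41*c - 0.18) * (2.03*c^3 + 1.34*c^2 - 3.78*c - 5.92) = 1.7661*c^5 + 16.2081*c^4 + 6.2754*c^3 - 33.4014*c^2 - 43.1868*c + 1.0656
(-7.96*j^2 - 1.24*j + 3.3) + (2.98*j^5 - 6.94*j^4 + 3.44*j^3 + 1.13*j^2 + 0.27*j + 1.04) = 2.98*j^5 - 6.94*j^4 + 3.44*j^3 - 6.83*j^2 - 0.97*j + 4.34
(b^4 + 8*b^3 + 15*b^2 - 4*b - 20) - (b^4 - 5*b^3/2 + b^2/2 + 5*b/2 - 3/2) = 21*b^3/2 + 29*b^2/2 - 13*b/2 - 37/2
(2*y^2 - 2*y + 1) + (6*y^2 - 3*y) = 8*y^2 - 5*y + 1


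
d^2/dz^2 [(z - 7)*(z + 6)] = 2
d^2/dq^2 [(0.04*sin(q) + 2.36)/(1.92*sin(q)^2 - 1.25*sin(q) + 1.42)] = (-0.147456*sin(q)^5 - 34.895616*sin(q)^4 + 17.941248*sin(q)^3 + 74.17814*sin(q)^2 - 38.907992*sin(q) - 5.351608)/(7.077888*sin(q)^6 - 13.824*sin(q)^5 + 24.704064*sin(q)^4 - 22.401125*sin(q)^3 + 18.270714*sin(q)^2 - 7.5615*sin(q) + 2.863288)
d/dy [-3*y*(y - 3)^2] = 9*(1 - y)*(y - 3)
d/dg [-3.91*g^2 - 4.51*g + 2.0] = -7.82*g - 4.51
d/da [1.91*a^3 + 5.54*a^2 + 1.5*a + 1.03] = 5.73*a^2 + 11.08*a + 1.5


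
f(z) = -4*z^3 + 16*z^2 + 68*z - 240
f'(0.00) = 68.00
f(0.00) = -240.00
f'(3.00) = 56.00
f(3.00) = 0.00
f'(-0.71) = 39.23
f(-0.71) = -278.78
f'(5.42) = -111.08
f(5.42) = -38.30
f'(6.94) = -287.88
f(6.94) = -334.48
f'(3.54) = 30.90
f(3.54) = 23.78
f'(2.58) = 70.68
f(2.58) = -26.75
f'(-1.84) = -31.51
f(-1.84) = -286.03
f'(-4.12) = -267.53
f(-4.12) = 31.17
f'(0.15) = 72.53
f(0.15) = -229.45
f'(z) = -12*z^2 + 32*z + 68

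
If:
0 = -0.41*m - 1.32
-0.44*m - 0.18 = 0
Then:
No Solution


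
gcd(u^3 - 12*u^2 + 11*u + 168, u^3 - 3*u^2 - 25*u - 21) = u^2 - 4*u - 21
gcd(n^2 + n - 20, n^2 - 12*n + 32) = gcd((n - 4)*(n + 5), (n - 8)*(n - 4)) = n - 4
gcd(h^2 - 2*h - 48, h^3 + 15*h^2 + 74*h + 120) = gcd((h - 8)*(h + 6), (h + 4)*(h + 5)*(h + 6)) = h + 6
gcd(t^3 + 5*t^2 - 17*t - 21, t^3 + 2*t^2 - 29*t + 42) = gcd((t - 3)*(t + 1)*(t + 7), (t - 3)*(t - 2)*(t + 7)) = t^2 + 4*t - 21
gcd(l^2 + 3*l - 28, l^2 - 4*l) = l - 4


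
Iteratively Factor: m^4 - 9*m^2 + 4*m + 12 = (m - 2)*(m^3 + 2*m^2 - 5*m - 6) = (m - 2)*(m + 1)*(m^2 + m - 6) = (m - 2)*(m + 1)*(m + 3)*(m - 2)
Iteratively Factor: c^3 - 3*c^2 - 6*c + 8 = (c + 2)*(c^2 - 5*c + 4) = (c - 4)*(c + 2)*(c - 1)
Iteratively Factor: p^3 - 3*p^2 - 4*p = (p - 4)*(p^2 + p) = p*(p - 4)*(p + 1)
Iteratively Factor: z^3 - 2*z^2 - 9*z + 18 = (z - 2)*(z^2 - 9) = (z - 3)*(z - 2)*(z + 3)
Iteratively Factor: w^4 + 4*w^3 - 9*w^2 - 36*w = (w + 3)*(w^3 + w^2 - 12*w) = (w + 3)*(w + 4)*(w^2 - 3*w) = w*(w + 3)*(w + 4)*(w - 3)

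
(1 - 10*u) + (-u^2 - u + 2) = -u^2 - 11*u + 3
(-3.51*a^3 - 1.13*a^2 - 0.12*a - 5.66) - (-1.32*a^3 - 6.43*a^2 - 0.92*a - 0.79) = -2.19*a^3 + 5.3*a^2 + 0.8*a - 4.87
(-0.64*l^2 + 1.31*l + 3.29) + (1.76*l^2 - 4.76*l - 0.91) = 1.12*l^2 - 3.45*l + 2.38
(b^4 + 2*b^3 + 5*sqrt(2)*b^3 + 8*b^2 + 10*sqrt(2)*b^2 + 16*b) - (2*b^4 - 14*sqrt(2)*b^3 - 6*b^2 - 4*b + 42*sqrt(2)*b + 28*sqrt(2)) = -b^4 + 2*b^3 + 19*sqrt(2)*b^3 + 14*b^2 + 10*sqrt(2)*b^2 - 42*sqrt(2)*b + 20*b - 28*sqrt(2)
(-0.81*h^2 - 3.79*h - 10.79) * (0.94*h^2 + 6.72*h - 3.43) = -0.7614*h^4 - 9.0058*h^3 - 32.8331*h^2 - 59.5091*h + 37.0097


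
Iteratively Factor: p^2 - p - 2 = (p + 1)*(p - 2)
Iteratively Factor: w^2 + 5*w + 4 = (w + 1)*(w + 4)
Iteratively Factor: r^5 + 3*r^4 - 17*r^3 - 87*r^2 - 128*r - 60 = (r + 2)*(r^4 + r^3 - 19*r^2 - 49*r - 30) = (r + 2)^2*(r^3 - r^2 - 17*r - 15) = (r - 5)*(r + 2)^2*(r^2 + 4*r + 3) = (r - 5)*(r + 1)*(r + 2)^2*(r + 3)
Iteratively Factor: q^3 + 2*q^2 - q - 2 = (q - 1)*(q^2 + 3*q + 2) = (q - 1)*(q + 1)*(q + 2)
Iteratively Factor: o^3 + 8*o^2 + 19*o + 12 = (o + 1)*(o^2 + 7*o + 12) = (o + 1)*(o + 3)*(o + 4)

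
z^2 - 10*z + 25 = (z - 5)^2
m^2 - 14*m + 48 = (m - 8)*(m - 6)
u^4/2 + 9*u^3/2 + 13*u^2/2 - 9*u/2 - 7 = (u/2 + 1)*(u - 1)*(u + 1)*(u + 7)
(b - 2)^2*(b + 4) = b^3 - 12*b + 16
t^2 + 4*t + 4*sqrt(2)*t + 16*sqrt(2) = (t + 4)*(t + 4*sqrt(2))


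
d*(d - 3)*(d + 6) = d^3 + 3*d^2 - 18*d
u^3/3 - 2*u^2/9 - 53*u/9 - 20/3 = (u/3 + 1)*(u - 5)*(u + 4/3)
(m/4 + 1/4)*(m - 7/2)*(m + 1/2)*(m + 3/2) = m^4/4 - m^3/8 - 31*m^2/16 - 71*m/32 - 21/32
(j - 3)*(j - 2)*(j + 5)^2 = j^4 + 5*j^3 - 19*j^2 - 65*j + 150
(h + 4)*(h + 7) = h^2 + 11*h + 28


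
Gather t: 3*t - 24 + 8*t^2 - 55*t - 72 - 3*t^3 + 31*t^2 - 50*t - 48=-3*t^3 + 39*t^2 - 102*t - 144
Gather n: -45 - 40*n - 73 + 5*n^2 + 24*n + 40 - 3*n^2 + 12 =2*n^2 - 16*n - 66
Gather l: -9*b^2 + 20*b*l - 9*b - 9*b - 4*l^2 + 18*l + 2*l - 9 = -9*b^2 - 18*b - 4*l^2 + l*(20*b + 20) - 9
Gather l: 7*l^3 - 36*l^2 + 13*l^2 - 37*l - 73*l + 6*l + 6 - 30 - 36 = 7*l^3 - 23*l^2 - 104*l - 60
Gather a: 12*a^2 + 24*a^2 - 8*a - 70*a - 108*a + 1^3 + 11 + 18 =36*a^2 - 186*a + 30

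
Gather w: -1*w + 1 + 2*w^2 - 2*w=2*w^2 - 3*w + 1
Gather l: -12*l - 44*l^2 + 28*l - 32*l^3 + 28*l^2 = -32*l^3 - 16*l^2 + 16*l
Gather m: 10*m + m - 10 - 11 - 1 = 11*m - 22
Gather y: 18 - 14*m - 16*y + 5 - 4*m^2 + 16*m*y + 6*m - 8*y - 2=-4*m^2 - 8*m + y*(16*m - 24) + 21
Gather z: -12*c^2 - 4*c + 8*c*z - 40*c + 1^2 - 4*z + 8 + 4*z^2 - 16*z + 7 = -12*c^2 - 44*c + 4*z^2 + z*(8*c - 20) + 16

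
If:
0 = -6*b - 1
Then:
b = -1/6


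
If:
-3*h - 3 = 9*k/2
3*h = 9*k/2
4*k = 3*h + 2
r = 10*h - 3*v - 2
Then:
No Solution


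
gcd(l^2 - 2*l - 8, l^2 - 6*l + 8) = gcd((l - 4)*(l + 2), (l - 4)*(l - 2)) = l - 4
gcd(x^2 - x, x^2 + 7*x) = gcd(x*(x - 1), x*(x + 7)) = x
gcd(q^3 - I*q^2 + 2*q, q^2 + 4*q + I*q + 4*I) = q + I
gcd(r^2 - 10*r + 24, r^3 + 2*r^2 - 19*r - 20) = r - 4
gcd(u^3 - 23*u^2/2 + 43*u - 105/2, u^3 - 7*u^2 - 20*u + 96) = u - 3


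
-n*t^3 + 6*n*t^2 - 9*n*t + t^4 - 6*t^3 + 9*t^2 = t*(-n + t)*(t - 3)^2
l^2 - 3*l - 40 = (l - 8)*(l + 5)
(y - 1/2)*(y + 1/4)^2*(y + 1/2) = y^4 + y^3/2 - 3*y^2/16 - y/8 - 1/64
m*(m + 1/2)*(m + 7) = m^3 + 15*m^2/2 + 7*m/2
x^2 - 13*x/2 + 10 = (x - 4)*(x - 5/2)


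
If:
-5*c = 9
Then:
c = -9/5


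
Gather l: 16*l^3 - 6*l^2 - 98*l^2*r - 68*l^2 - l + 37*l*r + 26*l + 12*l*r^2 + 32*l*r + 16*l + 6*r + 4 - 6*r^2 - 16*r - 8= 16*l^3 + l^2*(-98*r - 74) + l*(12*r^2 + 69*r + 41) - 6*r^2 - 10*r - 4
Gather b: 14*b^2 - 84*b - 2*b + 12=14*b^2 - 86*b + 12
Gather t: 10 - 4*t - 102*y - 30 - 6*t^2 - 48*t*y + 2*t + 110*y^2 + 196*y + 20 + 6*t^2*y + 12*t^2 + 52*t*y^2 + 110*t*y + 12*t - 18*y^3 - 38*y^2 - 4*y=t^2*(6*y + 6) + t*(52*y^2 + 62*y + 10) - 18*y^3 + 72*y^2 + 90*y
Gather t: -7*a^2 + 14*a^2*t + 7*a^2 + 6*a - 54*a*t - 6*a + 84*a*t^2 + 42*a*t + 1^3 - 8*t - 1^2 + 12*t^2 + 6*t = t^2*(84*a + 12) + t*(14*a^2 - 12*a - 2)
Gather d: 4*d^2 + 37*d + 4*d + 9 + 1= 4*d^2 + 41*d + 10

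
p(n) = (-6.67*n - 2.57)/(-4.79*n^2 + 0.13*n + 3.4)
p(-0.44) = 0.15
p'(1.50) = -2.54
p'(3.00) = -0.25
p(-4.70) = -0.28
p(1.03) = 6.10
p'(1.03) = -34.06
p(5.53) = 0.28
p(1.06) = 5.23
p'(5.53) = -0.06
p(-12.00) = -0.11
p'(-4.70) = -0.06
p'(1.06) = -24.80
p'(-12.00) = -0.01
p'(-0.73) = -37.79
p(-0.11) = -0.55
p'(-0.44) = -3.03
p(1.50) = 1.75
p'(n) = (-6.67*n - 2.57)*(9.58*n - 0.13)/(-4.79*n^2 + 0.13*n + 3.4)^2 - 6.67/(-4.79*n^2 + 0.13*n + 3.4) = (31.9493*n^2 - 0.8671*n - (6.67*n + 2.57)*(9.58*n - 0.13) - 22.678)/(-4.79*n^2 + 0.13*n + 3.4)^2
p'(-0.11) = -1.81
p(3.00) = 0.57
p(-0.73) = 3.06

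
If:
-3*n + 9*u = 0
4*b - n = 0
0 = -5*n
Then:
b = 0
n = 0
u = 0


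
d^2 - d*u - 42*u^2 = (d - 7*u)*(d + 6*u)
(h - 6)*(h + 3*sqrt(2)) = h^2 - 6*h + 3*sqrt(2)*h - 18*sqrt(2)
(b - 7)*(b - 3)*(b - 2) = b^3 - 12*b^2 + 41*b - 42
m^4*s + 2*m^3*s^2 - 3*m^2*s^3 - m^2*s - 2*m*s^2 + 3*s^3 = (m - 1)*(m - s)*(m + 3*s)*(m*s + s)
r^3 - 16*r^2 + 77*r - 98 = (r - 7)^2*(r - 2)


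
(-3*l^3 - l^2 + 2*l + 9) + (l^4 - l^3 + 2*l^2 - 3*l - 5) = l^4 - 4*l^3 + l^2 - l + 4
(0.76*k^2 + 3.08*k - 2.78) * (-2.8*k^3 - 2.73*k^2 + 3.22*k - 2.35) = -2.128*k^5 - 10.6988*k^4 + 1.8228*k^3 + 15.721*k^2 - 16.1896*k + 6.533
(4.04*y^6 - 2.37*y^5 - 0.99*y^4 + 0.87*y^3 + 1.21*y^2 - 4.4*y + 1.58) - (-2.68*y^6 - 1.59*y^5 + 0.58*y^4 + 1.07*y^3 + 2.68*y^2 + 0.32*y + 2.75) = 6.72*y^6 - 0.78*y^5 - 1.57*y^4 - 0.2*y^3 - 1.47*y^2 - 4.72*y - 1.17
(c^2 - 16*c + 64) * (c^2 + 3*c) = c^4 - 13*c^3 + 16*c^2 + 192*c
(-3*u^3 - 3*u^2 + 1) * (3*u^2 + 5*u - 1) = -9*u^5 - 24*u^4 - 12*u^3 + 6*u^2 + 5*u - 1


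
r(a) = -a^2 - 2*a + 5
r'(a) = -2*a - 2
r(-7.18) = -32.19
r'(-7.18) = 12.36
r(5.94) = -42.16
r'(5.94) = -13.88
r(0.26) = 4.41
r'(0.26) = -2.52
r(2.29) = -4.82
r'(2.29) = -6.58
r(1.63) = -0.92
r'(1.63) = -5.26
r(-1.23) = 5.95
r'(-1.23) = 0.46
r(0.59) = 3.47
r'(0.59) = -3.18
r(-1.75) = 5.44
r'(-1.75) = 1.50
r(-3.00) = 2.00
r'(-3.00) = 4.00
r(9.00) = -94.00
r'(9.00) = -20.00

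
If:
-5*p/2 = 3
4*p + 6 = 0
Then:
No Solution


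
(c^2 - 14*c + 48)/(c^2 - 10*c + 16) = (c - 6)/(c - 2)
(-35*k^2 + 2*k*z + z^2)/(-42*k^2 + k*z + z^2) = (-5*k + z)/(-6*k + z)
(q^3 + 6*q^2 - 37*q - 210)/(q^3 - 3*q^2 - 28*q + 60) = (q + 7)/(q - 2)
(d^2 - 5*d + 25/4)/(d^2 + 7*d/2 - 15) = (d - 5/2)/(d + 6)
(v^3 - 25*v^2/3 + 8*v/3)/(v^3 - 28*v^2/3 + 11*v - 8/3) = v/(v - 1)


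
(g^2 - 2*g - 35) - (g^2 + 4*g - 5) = -6*g - 30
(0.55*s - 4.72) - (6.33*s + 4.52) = -5.78*s - 9.24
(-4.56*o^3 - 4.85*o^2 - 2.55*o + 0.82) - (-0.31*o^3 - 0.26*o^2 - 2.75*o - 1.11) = -4.25*o^3 - 4.59*o^2 + 0.2*o + 1.93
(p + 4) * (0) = 0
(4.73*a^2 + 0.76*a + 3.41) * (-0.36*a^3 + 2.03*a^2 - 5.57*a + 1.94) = -1.7028*a^5 + 9.3283*a^4 - 26.0309*a^3 + 11.8653*a^2 - 17.5193*a + 6.6154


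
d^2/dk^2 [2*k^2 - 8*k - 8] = 4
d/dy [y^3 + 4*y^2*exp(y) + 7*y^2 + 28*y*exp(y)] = 4*y^2*exp(y) + 3*y^2 + 36*y*exp(y) + 14*y + 28*exp(y)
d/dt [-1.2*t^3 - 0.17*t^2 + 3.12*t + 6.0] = -3.6*t^2 - 0.34*t + 3.12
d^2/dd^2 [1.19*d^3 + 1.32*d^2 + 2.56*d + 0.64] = 7.14*d + 2.64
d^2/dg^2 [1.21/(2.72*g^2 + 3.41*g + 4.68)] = (-17.904128*g^2 - 22.445984*g + 1.21*(5.44*g + 3.41)*(10.88*g + 6.82) - 30.805632)/(2.72*g^2 + 3.41*g + 4.68)^3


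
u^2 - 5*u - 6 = (u - 6)*(u + 1)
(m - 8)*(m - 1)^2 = m^3 - 10*m^2 + 17*m - 8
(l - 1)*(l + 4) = l^2 + 3*l - 4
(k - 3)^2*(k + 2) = k^3 - 4*k^2 - 3*k + 18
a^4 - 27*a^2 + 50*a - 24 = (a - 4)*(a - 1)^2*(a + 6)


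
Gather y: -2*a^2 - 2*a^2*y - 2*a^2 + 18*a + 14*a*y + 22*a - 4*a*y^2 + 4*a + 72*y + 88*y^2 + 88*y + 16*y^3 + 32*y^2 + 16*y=-4*a^2 + 44*a + 16*y^3 + y^2*(120 - 4*a) + y*(-2*a^2 + 14*a + 176)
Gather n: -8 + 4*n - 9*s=4*n - 9*s - 8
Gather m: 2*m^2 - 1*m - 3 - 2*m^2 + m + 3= 0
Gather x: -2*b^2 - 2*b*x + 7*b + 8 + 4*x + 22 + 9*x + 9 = -2*b^2 + 7*b + x*(13 - 2*b) + 39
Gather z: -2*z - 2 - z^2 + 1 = -z^2 - 2*z - 1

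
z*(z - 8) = z^2 - 8*z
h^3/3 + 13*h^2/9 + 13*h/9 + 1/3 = (h/3 + 1)*(h + 1/3)*(h + 1)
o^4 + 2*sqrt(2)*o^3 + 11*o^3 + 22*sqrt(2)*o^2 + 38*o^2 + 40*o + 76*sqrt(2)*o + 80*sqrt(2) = (o + 2)*(o + 4)*(o + 5)*(o + 2*sqrt(2))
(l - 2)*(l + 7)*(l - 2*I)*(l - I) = l^4 + 5*l^3 - 3*I*l^3 - 16*l^2 - 15*I*l^2 - 10*l + 42*I*l + 28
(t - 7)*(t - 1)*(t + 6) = t^3 - 2*t^2 - 41*t + 42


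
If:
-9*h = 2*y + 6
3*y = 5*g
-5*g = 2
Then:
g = -2/5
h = -14/27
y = -2/3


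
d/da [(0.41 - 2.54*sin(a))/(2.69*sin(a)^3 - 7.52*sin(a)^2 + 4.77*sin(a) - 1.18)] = (13.6652*sin(a)^3 - 22.4095*sin(a)^2 + 6.1664*sin(a) + 1.0415)*cos(a)/(7.2361*sin(a)^6 - 40.4576*sin(a)^5 + 82.213*sin(a)^4 - 78.0892*sin(a)^3 + 40.5001*sin(a)^2 - 11.2572*sin(a) + 1.3924)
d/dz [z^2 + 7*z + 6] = 2*z + 7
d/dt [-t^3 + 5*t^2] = t*(10 - 3*t)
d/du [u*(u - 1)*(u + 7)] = 3*u^2 + 12*u - 7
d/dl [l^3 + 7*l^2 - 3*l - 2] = 3*l^2 + 14*l - 3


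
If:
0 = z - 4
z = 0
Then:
No Solution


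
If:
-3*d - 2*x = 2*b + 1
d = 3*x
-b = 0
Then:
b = 0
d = -3/11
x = -1/11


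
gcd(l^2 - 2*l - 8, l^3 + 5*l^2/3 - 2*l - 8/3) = l + 2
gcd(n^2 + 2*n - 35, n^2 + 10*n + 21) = n + 7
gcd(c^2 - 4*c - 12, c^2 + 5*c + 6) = c + 2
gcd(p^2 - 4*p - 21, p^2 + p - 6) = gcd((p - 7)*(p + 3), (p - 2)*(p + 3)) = p + 3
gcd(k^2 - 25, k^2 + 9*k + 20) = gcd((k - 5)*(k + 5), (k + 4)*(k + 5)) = k + 5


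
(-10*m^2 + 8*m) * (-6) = 60*m^2 - 48*m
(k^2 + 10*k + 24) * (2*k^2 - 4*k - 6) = 2*k^4 + 16*k^3 + 2*k^2 - 156*k - 144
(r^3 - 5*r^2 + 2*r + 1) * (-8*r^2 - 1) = -8*r^5 + 40*r^4 - 17*r^3 - 3*r^2 - 2*r - 1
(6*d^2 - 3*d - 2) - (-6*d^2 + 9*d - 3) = 12*d^2 - 12*d + 1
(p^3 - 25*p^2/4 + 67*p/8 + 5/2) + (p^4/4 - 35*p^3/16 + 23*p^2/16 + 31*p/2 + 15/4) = p^4/4 - 19*p^3/16 - 77*p^2/16 + 191*p/8 + 25/4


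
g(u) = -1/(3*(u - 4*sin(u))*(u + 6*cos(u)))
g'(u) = -(6*sin(u) - 1)/(3*(u - 4*sin(u))*(u + 6*cos(u))^2) - (4*cos(u) - 1)/(3*(u - 4*sin(u))^2*(u + 6*cos(u)))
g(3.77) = 0.05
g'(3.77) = 0.18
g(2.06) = -0.30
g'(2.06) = 1.10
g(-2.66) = -0.05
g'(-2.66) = -0.32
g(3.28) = 0.03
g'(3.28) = -0.02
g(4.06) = -0.11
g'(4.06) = 1.58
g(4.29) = -0.02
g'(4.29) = 0.09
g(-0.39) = -0.06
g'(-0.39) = -0.10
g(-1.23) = -0.17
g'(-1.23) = 1.43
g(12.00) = 0.00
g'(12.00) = 0.00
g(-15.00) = 0.00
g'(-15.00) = 0.00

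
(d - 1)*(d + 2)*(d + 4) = d^3 + 5*d^2 + 2*d - 8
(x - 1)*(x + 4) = x^2 + 3*x - 4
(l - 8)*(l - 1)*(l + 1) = l^3 - 8*l^2 - l + 8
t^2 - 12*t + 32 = (t - 8)*(t - 4)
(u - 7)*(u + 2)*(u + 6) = u^3 + u^2 - 44*u - 84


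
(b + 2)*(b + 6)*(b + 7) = b^3 + 15*b^2 + 68*b + 84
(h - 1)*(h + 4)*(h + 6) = h^3 + 9*h^2 + 14*h - 24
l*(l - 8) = l^2 - 8*l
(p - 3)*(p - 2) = p^2 - 5*p + 6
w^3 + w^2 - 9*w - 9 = (w - 3)*(w + 1)*(w + 3)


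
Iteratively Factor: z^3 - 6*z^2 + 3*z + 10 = (z - 2)*(z^2 - 4*z - 5) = (z - 5)*(z - 2)*(z + 1)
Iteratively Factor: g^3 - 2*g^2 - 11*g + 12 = (g + 3)*(g^2 - 5*g + 4) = (g - 1)*(g + 3)*(g - 4)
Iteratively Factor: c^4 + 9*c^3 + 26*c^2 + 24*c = (c + 3)*(c^3 + 6*c^2 + 8*c) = c*(c + 3)*(c^2 + 6*c + 8) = c*(c + 2)*(c + 3)*(c + 4)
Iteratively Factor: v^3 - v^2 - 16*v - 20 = (v + 2)*(v^2 - 3*v - 10) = (v - 5)*(v + 2)*(v + 2)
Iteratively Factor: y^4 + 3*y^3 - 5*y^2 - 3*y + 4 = (y + 4)*(y^3 - y^2 - y + 1) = (y - 1)*(y + 4)*(y^2 - 1) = (y - 1)^2*(y + 4)*(y + 1)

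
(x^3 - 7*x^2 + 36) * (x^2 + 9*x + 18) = x^5 + 2*x^4 - 45*x^3 - 90*x^2 + 324*x + 648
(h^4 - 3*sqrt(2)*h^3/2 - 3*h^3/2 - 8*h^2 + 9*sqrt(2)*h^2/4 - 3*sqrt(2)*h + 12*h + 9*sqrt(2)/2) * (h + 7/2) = h^5 - 3*sqrt(2)*h^4/2 + 2*h^4 - 53*h^3/4 - 3*sqrt(2)*h^3 - 16*h^2 + 39*sqrt(2)*h^2/8 - 6*sqrt(2)*h + 42*h + 63*sqrt(2)/4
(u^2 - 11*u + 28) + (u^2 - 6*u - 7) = 2*u^2 - 17*u + 21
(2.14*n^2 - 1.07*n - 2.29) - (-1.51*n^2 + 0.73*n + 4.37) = 3.65*n^2 - 1.8*n - 6.66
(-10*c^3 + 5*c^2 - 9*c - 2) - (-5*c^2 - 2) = -10*c^3 + 10*c^2 - 9*c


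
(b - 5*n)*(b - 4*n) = b^2 - 9*b*n + 20*n^2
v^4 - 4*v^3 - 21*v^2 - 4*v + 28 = (v - 7)*(v - 1)*(v + 2)^2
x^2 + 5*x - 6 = (x - 1)*(x + 6)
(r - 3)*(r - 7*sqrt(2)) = r^2 - 7*sqrt(2)*r - 3*r + 21*sqrt(2)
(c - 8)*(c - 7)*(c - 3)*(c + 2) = c^4 - 16*c^3 + 65*c^2 + 34*c - 336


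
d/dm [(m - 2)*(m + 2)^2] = (m + 2)*(3*m - 2)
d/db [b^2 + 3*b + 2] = 2*b + 3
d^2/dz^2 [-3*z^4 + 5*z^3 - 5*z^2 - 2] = -36*z^2 + 30*z - 10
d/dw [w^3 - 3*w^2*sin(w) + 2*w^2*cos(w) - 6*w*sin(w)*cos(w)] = -2*w^2*sin(w) - 3*w^2*cos(w) + 3*w^2 - 6*w*sin(w) + 4*w*cos(w) - 6*w*cos(2*w) - 3*sin(2*w)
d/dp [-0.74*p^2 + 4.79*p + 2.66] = 4.79 - 1.48*p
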